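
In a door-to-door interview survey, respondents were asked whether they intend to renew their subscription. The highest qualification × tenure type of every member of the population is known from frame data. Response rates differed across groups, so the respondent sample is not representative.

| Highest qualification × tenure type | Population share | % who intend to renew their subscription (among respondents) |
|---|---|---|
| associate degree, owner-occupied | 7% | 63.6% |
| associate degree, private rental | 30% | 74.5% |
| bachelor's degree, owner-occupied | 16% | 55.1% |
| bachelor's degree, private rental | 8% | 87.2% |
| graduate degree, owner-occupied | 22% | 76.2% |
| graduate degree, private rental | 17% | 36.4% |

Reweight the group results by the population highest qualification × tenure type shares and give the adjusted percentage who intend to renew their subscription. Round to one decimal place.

65.5%

Post-stratification weights by population share, not respondent share:
  associate degree, owner-occupied: 0.07 × 63.6 = 4.452
  associate degree, private rental: 0.3 × 74.5 = 22.35
  bachelor's degree, owner-occupied: 0.16 × 55.1 = 8.816
  bachelor's degree, private rental: 0.08 × 87.2 = 6.976
  graduate degree, owner-occupied: 0.22 × 76.2 = 16.764
  graduate degree, private rental: 0.17 × 36.4 = 6.188
Post-stratified estimate = 65.546 → 65.5%.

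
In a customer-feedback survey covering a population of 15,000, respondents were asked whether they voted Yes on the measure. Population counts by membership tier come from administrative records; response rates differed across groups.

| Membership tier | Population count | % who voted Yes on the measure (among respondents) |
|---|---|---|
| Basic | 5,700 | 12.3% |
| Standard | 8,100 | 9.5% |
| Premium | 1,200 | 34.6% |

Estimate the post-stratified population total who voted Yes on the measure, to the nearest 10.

Each cell contributes its population count × the respondent rate:
  Basic: 5,700 × 12.3% = 701.1
  Standard: 8,100 × 9.5% = 769.5
  Premium: 1,200 × 34.6% = 415.2
Estimated total = 1885.8 → 1,890.

1,890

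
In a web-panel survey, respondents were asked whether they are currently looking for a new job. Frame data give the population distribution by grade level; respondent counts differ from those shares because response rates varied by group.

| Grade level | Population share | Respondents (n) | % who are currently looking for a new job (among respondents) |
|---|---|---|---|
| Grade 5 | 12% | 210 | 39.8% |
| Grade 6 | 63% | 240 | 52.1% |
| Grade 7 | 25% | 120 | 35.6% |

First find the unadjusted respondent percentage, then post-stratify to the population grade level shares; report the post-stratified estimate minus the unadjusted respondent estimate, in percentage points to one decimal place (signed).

+2.4 percentage points

Naive respondent-only estimate (weights = respondent counts):
  (210/570)×39.8 + (240/570)×52.1 + (120/570)×35.6 = 44.0947%
Post-stratifying to population shares instead:
  0.12×39.8 + 0.63×52.1 + 0.25×35.6 = 46.499%
Difference = 46.499 − 44.0947 = 2.4043 pp.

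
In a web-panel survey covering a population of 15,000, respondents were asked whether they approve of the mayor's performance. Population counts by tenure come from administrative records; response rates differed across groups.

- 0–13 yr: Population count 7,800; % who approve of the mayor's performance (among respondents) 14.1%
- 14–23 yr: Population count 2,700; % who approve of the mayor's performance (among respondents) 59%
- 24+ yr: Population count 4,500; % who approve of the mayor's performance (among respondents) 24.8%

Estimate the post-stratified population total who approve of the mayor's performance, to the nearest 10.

3,810

Each cell contributes its population count × the respondent rate:
  0–13 yr: 7,800 × 14.1% = 1099.8
  14–23 yr: 2,700 × 59% = 1593
  24+ yr: 4,500 × 24.8% = 1116
Estimated total = 3808.8 → 3,810.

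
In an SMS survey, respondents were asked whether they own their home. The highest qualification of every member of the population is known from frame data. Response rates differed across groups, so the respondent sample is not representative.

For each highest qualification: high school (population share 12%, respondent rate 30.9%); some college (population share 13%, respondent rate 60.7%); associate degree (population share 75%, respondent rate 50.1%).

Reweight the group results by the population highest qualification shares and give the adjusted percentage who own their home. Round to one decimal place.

49.2%

Post-stratification weights by population share, not respondent share:
  high school: 0.12 × 30.9 = 3.708
  some college: 0.13 × 60.7 = 7.891
  associate degree: 0.75 × 50.1 = 37.575
Post-stratified estimate = 49.174 → 49.2%.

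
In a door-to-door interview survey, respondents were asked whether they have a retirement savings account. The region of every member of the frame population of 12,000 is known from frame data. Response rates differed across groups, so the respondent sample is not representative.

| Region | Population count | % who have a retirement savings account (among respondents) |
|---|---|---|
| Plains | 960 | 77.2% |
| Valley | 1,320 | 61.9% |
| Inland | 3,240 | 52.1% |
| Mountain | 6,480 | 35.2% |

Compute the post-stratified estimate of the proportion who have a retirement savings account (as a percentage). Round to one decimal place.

46.1%

Each cell contributes population-share × respondent value:
  Plains: (960/12,000) × 77.2 = 6.176
  Valley: (1,320/12,000) × 61.9 = 6.809
  Inland: (3,240/12,000) × 52.1 = 14.067
  Mountain: (6,480/12,000) × 35.2 = 19.008
Post-stratified estimate = 46.06 → 46.1%.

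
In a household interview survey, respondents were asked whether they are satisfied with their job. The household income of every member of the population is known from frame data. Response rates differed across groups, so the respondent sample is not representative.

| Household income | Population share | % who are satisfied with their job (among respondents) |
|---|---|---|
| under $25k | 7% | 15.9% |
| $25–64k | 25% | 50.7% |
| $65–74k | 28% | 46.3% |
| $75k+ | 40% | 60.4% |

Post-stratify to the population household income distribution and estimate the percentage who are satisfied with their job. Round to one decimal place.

Weight each group's respondent value by its population share:
  under $25k: 0.07 × 15.9 = 1.113
  $25–64k: 0.25 × 50.7 = 12.675
  $65–74k: 0.28 × 46.3 = 12.964
  $75k+: 0.4 × 60.4 = 24.16
Post-stratified estimate = 50.912 → 50.9%.

50.9%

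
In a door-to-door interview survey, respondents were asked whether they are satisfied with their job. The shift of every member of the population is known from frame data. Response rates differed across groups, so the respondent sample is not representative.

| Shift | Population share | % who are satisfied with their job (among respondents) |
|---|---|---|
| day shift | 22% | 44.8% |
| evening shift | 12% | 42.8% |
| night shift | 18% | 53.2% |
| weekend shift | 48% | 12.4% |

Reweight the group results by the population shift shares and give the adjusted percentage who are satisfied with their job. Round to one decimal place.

30.5%

Post-stratification weights by population share, not respondent share:
  day shift: 0.22 × 44.8 = 9.856
  evening shift: 0.12 × 42.8 = 5.136
  night shift: 0.18 × 53.2 = 9.576
  weekend shift: 0.48 × 12.4 = 5.952
Post-stratified estimate = 30.52 → 30.5%.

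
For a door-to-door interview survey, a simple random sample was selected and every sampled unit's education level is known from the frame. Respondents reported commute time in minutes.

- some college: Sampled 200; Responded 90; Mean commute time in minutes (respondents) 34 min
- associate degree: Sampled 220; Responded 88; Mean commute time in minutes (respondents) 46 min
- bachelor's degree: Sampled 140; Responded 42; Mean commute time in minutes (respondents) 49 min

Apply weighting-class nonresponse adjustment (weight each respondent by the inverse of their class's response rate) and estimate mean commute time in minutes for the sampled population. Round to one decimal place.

Response rates by class: some college 90/200 = 45%, associate degree 88/220 = 40%, bachelor's degree 42/140 = 30%.
Each respondent's weight = sampled/responded in their class; summing within a class gives n_sampled, so:
  some college: 200 × 34 = 6800
  associate degree: 220 × 46 = 10,120
  bachelor's degree: 140 × 49 = 6860
Adjusted estimate = 23,780 / 560 = 42.4643 → 42.5.

42.5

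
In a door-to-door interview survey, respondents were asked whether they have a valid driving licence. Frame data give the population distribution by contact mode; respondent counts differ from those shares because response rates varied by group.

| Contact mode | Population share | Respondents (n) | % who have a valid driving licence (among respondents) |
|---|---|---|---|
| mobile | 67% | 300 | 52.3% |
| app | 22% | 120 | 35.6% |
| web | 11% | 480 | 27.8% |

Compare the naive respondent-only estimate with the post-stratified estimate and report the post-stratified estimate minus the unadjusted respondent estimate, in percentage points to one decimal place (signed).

Unadjusted (pooled respondent) estimate weights by respondent counts:
  (300/900)×52.3 + (120/900)×35.6 + (480/900)×27.8 = 37.0067%
Reweighting by population contact mode shares:
  0.67×52.3 + 0.22×35.6 + 0.11×27.8 = 45.931%
Difference = 45.931 − 37.0067 = 8.9243 pp.

+8.9 percentage points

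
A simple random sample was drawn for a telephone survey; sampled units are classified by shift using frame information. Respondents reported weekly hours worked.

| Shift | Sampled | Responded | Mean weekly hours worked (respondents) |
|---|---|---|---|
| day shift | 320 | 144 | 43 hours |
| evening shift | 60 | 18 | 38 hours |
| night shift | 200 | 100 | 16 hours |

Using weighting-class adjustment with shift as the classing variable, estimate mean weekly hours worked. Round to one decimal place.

Class response rates: day shift 144/320 = 45%, evening shift 18/60 = 30%, night shift 100/200 = 50%.
Each respondent's weight = sampled/responded in their class; summing within a class gives n_sampled, so:
  day shift: 320 × 43 = 13,760
  evening shift: 60 × 38 = 2280
  night shift: 200 × 16 = 3200
Adjusted estimate = 19,240 / 580 = 33.1724 → 33.2.

33.2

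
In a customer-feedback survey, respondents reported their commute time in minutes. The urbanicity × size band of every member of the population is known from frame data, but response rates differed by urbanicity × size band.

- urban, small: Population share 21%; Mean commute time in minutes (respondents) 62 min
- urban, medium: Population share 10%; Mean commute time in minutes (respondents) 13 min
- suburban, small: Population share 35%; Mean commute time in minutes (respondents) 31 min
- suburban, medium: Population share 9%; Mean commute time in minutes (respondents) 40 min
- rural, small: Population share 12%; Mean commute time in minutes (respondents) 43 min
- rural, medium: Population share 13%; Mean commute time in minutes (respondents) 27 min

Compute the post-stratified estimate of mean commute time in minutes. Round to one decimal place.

Reweight to the known urbanicity × size band distribution:
  urban, small: 0.21 × 62 = 13.02
  urban, medium: 0.1 × 13 = 1.3
  suburban, small: 0.35 × 31 = 10.85
  suburban, medium: 0.09 × 40 = 3.6
  rural, small: 0.12 × 43 = 5.16
  rural, medium: 0.13 × 27 = 3.51
Post-stratified estimate = 37.44 → 37.4.

37.4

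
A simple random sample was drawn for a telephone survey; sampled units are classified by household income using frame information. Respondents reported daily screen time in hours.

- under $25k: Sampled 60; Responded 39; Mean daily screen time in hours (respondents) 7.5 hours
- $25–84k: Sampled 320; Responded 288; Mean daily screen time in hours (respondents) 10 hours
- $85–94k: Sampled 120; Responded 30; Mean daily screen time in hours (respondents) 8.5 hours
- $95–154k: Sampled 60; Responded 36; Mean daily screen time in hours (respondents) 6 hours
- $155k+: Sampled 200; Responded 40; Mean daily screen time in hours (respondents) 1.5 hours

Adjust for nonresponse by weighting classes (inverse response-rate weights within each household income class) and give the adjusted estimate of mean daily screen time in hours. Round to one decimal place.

Response rates by class: under $25k 39/60 = 65%, $25–84k 288/320 = 90%, $85–94k 30/120 = 25%, $95–154k 36/60 = 60%, $155k+ 40/200 = 20%.
Inverse-response-rate weighting restores each class to its sampled count, so class totals weight by n_sampled:
  under $25k: 60 × 7.5 = 450
  $25–84k: 320 × 10 = 3200
  $85–94k: 120 × 8.5 = 1020
  $95–154k: 60 × 6 = 360
  $155k+: 200 × 1.5 = 300
Adjusted estimate = 5330 / 760 = 7.01316 → 7.0.

7.0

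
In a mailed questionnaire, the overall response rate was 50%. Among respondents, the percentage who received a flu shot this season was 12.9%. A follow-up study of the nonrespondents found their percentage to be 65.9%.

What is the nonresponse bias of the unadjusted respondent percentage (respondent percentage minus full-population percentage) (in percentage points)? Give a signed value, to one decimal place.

Nonresponse fraction = 1 − 0.5 = 0.5.
Bias = (nonresponse fraction) × (respondent percentage − nonrespondent percentage)
     = 0.5 × (12.9 − 65.9) = 0.5 × -53 = -26.5.

-26.5 percentage points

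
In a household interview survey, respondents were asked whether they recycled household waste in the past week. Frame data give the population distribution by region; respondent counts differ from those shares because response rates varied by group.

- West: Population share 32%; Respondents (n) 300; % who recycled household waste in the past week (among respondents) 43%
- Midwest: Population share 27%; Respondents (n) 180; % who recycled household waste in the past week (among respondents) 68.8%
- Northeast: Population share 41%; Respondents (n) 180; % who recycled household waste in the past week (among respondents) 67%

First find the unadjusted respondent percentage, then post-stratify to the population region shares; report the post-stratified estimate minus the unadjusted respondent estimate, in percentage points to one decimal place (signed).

+3.2 percentage points

Unadjusted (pooled respondent) estimate weights by respondent counts:
  (300/660)×43 + (180/660)×68.8 + (180/660)×67 = 56.5818%
Post-stratifying to population shares instead:
  0.32×43 + 0.27×68.8 + 0.41×67 = 59.806%
Difference = 59.806 − 56.5818 = 3.2242 pp.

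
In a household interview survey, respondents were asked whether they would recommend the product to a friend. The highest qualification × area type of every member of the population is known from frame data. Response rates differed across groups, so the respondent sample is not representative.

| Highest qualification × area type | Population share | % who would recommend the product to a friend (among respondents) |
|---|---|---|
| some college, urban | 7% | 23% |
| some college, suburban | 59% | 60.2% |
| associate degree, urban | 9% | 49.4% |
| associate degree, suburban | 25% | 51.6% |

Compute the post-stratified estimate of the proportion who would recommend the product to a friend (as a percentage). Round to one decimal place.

Each cell contributes population-share × respondent value:
  some college, urban: 0.07 × 23 = 1.61
  some college, suburban: 0.59 × 60.2 = 35.518
  associate degree, urban: 0.09 × 49.4 = 4.446
  associate degree, suburban: 0.25 × 51.6 = 12.9
Post-stratified estimate = 54.474 → 54.5%.

54.5%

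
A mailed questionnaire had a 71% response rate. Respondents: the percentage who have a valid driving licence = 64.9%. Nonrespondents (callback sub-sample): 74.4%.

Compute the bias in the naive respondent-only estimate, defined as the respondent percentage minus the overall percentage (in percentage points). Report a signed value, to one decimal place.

-2.8 percentage points

Nonresponse fraction = 1 − 0.71 = 0.29.
Bias = (nonresponse fraction) × (respondent percentage − nonrespondent percentage)
     = 0.29 × (64.9 − 74.4) = 0.29 × -9.5 = -2.755.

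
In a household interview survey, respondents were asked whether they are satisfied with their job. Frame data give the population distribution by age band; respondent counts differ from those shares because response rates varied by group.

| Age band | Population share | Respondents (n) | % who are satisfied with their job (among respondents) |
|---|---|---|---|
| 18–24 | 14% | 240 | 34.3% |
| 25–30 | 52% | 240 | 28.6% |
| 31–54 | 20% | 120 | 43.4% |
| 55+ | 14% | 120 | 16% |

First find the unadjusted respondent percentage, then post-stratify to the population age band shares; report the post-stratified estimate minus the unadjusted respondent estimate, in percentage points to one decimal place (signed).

Naive respondent-only estimate (weights = respondent counts):
  (240/720)×34.3 + (240/720)×28.6 + (120/720)×43.4 + (120/720)×16 = 30.8667%
Post-stratified estimate weights by population shares:
  0.14×34.3 + 0.52×28.6 + 0.2×43.4 + 0.14×16 = 30.594%
Difference = 30.594 − 30.8667 = -0.2727 pp.

-0.3 percentage points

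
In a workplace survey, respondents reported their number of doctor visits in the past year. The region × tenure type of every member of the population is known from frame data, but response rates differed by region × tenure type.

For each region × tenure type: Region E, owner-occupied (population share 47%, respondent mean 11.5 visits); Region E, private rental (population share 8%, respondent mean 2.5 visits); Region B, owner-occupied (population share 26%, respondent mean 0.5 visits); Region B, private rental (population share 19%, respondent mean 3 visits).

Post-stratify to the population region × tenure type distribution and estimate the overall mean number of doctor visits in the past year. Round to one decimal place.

6.3

Each cell contributes population-share × respondent value:
  Region E, owner-occupied: 0.47 × 11.5 = 5.405
  Region E, private rental: 0.08 × 2.5 = 0.2
  Region B, owner-occupied: 0.26 × 0.5 = 0.13
  Region B, private rental: 0.19 × 3 = 0.57
Post-stratified estimate = 6.305 → 6.3.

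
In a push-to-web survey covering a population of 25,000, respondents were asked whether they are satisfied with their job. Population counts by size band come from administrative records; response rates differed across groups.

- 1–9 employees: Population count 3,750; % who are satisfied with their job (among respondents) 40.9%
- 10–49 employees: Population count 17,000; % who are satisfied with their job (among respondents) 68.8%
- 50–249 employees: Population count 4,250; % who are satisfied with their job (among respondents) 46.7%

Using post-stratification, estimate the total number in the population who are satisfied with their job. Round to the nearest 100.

15,200

Estimated count per cell = population count × respondent percentage:
  1–9 employees: 3,750 × 40.9% = 1533.75
  10–49 employees: 17,000 × 68.8% = 11,696
  50–249 employees: 4,250 × 46.7% = 1984.75
Estimated total = 15214.5 → 15,200.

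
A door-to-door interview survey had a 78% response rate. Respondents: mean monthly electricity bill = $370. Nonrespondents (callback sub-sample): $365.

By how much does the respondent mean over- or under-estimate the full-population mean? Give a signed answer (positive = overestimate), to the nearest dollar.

Nonresponse fraction = 1 − 0.78 = 0.22.
Bias = (nonresponse fraction) × (respondent mean − nonrespondent mean)
     = 0.22 × (370 − 365) = 0.22 × 5 = 1.1.

+$1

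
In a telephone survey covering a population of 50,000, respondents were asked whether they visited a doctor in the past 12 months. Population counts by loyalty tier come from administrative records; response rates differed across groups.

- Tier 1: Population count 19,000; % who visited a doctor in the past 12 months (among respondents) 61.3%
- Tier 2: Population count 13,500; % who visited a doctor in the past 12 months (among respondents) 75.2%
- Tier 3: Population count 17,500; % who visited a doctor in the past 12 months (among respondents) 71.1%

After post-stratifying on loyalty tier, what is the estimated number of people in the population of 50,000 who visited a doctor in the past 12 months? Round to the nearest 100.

34,200

Estimated count per cell = population count × respondent percentage:
  Tier 1: 19,000 × 61.3% = 11,647
  Tier 2: 13,500 × 75.2% = 10,152
  Tier 3: 17,500 × 71.1% = 12442.5
Estimated total = 34241.5 → 34,200.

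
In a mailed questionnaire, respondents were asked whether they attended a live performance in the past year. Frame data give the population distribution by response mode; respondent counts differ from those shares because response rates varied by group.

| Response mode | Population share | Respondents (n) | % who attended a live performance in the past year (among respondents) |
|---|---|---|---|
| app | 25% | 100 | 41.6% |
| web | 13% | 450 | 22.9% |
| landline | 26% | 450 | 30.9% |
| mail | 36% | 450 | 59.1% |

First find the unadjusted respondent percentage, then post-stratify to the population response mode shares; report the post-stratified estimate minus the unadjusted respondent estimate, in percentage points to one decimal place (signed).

Without adjustment, the pooled respondent share is:
  (100/1450)×41.6 + (450/1450)×22.9 + (450/1450)×30.9 + (450/1450)×59.1 = 37.9069%
Reweighting by population response mode shares:
  0.25×41.6 + 0.13×22.9 + 0.26×30.9 + 0.36×59.1 = 42.687%
Difference = 42.687 − 37.9069 = 4.7801 pp.

+4.8 percentage points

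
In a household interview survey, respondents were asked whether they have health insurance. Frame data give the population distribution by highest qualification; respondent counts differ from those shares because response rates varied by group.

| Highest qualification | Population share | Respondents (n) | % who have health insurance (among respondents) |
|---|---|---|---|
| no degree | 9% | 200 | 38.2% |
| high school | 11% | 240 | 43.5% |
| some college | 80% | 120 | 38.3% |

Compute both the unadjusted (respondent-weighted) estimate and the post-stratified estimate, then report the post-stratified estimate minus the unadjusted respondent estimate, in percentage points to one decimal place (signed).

-1.6 percentage points

Unadjusted (pooled respondent) estimate weights by respondent counts:
  (200/560)×38.2 + (240/560)×43.5 + (120/560)×38.3 = 40.4929%
Reweighting by population highest qualification shares:
  0.09×38.2 + 0.11×43.5 + 0.8×38.3 = 38.863%
Difference = 38.863 − 40.4929 = -1.6299 pp.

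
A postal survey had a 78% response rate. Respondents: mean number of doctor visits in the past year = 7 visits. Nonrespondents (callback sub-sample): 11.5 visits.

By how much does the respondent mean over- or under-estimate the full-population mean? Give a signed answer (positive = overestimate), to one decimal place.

Nonresponse fraction = 1 − 0.78 = 0.22.
Bias = (nonresponse fraction) × (respondent mean − nonrespondent mean)
     = 0.22 × (7 − 11.5) = 0.22 × -4.5 = -0.99.

-1.0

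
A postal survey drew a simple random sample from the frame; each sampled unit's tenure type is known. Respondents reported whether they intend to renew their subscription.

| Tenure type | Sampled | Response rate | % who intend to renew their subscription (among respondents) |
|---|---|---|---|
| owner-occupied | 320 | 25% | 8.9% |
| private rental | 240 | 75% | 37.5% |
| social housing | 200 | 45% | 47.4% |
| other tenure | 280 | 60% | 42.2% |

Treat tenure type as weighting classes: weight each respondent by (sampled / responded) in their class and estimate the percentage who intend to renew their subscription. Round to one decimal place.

31.9%

Weighting each respondent by the inverse class response rate inflates each class back to its sampled size, so the class weight is n_sampled:
  owner-occupied: 320 × 8.9 = 2848
  private rental: 240 × 37.5 = 9000
  social housing: 200 × 47.4 = 9480
  other tenure: 280 × 42.2 = 11,816
Adjusted estimate = 33,144 / 1,040 = 31.8692 → 31.9%.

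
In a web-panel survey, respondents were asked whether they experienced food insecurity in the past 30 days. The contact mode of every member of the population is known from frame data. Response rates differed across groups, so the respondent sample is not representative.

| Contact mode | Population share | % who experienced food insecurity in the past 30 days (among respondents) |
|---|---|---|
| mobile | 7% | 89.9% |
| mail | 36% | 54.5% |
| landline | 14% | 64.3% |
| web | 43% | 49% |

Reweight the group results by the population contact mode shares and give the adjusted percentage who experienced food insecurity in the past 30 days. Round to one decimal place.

56.0%

Each cell contributes population-share × respondent value:
  mobile: 0.07 × 89.9 = 6.293
  mail: 0.36 × 54.5 = 19.62
  landline: 0.14 × 64.3 = 9.002
  web: 0.43 × 49 = 21.07
Post-stratified estimate = 55.985 → 56.0%.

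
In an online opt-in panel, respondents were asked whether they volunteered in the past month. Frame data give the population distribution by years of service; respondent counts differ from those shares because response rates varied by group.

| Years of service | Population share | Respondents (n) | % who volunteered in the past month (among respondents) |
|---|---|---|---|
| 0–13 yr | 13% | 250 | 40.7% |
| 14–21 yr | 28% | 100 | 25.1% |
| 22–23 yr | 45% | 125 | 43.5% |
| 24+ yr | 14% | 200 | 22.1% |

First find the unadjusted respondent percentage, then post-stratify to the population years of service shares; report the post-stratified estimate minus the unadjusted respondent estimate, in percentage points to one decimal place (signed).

Without adjustment, the pooled respondent share is:
  (250/675)×40.7 + (100/675)×25.1 + (125/675)×43.5 + (200/675)×22.1 = 33.3963%
Post-stratified estimate weights by population shares:
  0.13×40.7 + 0.28×25.1 + 0.45×43.5 + 0.14×22.1 = 34.988%
Difference = 34.988 − 33.3963 = 1.5917 pp.

+1.6 percentage points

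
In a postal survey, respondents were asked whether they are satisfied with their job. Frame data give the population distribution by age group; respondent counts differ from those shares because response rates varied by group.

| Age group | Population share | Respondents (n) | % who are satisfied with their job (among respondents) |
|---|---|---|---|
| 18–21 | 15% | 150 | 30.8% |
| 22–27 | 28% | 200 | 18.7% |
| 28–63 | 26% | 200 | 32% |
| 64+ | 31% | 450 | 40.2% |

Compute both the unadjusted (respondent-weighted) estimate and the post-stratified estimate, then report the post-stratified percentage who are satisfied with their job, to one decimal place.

30.6%

Without adjustment, the pooled respondent share is:
  (150/1000)×30.8 + (200/1000)×18.7 + (200/1000)×32 + (450/1000)×40.2 = 32.85%
Post-stratifying to population shares instead:
  0.15×30.8 + 0.28×18.7 + 0.26×32 + 0.31×40.2 = 30.638%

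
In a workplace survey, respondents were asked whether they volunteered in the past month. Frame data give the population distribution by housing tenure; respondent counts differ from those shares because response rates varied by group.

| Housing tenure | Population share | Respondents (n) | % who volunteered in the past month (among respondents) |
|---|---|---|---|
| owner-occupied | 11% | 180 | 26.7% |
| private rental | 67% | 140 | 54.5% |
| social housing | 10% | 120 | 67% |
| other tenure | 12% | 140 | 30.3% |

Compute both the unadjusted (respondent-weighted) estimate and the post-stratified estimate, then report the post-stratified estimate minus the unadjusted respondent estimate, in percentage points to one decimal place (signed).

Naive respondent-only estimate (weights = respondent counts):
  (180/580)×26.7 + (140/580)×54.5 + (120/580)×67 + (140/580)×30.3 = 42.6172%
Post-stratified estimate weights by population shares:
  0.11×26.7 + 0.67×54.5 + 0.1×67 + 0.12×30.3 = 49.788%
Difference = 49.788 − 42.6172 = 7.1708 pp.

+7.2 percentage points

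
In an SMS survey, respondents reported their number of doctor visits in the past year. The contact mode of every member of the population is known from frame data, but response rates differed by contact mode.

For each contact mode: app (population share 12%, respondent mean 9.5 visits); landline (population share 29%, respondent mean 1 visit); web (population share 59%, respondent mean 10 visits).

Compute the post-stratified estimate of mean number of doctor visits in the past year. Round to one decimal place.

Post-stratification weights by population share, not respondent share:
  app: 0.12 × 9.5 = 1.14
  landline: 0.29 × 1 = 0.29
  web: 0.59 × 10 = 5.9
Post-stratified estimate = 7.33 → 7.3.

7.3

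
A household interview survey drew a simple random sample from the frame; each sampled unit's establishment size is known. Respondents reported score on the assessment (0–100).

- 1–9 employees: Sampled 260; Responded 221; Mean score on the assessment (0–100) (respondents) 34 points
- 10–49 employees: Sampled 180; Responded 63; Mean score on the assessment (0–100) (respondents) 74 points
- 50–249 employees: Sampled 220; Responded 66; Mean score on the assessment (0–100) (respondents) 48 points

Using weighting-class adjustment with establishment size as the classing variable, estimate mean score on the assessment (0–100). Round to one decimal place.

Class response rates: 1–9 employees 221/260 = 85%, 10–49 employees 63/180 = 35%, 50–249 employees 66/220 = 30%.
Weighting each respondent by the inverse class response rate inflates each class back to its sampled size, so the class weight is n_sampled:
  1–9 employees: 260 × 34 = 8840
  10–49 employees: 180 × 74 = 13,320
  50–249 employees: 220 × 48 = 10,560
Adjusted estimate = 32,720 / 660 = 49.5758 → 49.6.

49.6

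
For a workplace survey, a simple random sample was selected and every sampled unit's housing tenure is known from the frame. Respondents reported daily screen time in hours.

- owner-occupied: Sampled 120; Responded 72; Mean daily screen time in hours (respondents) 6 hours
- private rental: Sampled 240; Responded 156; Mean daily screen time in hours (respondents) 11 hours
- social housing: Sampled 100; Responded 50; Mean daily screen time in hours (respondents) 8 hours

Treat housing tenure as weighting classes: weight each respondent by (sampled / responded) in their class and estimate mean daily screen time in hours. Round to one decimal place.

9.0

Response rates by class: owner-occupied 72/120 = 60%, private rental 156/240 = 65%, social housing 50/100 = 50%.
Each respondent's weight = sampled/responded in their class; summing within a class gives n_sampled, so:
  owner-occupied: 120 × 6 = 720
  private rental: 240 × 11 = 2640
  social housing: 100 × 8 = 800
Adjusted estimate = 4160 / 460 = 9.04348 → 9.0.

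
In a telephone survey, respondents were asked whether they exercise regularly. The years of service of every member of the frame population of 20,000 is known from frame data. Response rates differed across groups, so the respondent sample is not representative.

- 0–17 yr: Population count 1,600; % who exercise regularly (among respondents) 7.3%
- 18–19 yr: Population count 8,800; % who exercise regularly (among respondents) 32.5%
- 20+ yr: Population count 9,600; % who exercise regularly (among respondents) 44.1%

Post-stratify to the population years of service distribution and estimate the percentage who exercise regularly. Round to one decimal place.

36.1%

Each cell contributes population-share × respondent value:
  0–17 yr: (1,600/20,000) × 7.3 = 0.584
  18–19 yr: (8,800/20,000) × 32.5 = 14.3
  20+ yr: (9,600/20,000) × 44.1 = 21.168
Post-stratified estimate = 36.052 → 36.1%.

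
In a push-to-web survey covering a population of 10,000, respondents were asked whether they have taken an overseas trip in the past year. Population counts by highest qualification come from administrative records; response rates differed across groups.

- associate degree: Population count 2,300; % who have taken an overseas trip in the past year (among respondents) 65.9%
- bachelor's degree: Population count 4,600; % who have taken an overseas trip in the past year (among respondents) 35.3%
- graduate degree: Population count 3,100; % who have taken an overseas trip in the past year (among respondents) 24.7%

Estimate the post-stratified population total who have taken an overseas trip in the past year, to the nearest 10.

Estimated count per cell = population count × respondent percentage:
  associate degree: 2,300 × 65.9% = 1515.7
  bachelor's degree: 4,600 × 35.3% = 1623.8
  graduate degree: 3,100 × 24.7% = 765.7
Estimated total = 3905.2 → 3,910.

3,910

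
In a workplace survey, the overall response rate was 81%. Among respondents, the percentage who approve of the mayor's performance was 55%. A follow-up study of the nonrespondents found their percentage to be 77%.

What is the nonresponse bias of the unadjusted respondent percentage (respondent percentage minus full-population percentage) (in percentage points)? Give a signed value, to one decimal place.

-4.2 percentage points

Nonresponse fraction = 1 − 0.81 = 0.19.
Bias = (nonresponse fraction) × (respondent percentage − nonrespondent percentage)
     = 0.19 × (55 − 77) = 0.19 × -22 = -4.18.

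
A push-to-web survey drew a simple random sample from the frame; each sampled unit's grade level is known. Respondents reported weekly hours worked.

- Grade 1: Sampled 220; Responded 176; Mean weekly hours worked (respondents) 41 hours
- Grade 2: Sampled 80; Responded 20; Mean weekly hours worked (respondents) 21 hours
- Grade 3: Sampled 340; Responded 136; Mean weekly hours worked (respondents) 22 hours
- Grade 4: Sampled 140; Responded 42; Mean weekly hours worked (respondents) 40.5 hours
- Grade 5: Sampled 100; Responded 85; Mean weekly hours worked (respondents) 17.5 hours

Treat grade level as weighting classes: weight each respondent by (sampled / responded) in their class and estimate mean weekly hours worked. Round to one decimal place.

29.1

Response rates by class: Grade 1 176/220 = 80%, Grade 2 20/80 = 25%, Grade 3 136/340 = 40%, Grade 4 42/140 = 30%, Grade 5 85/100 = 85%.
Inverse-response-rate weighting restores each class to its sampled count, so class totals weight by n_sampled:
  Grade 1: 220 × 41 = 9020
  Grade 2: 80 × 21 = 1680
  Grade 3: 340 × 22 = 7480
  Grade 4: 140 × 40.5 = 5670
  Grade 5: 100 × 17.5 = 1750
Adjusted estimate = 25,600 / 880 = 29.0909 → 29.1.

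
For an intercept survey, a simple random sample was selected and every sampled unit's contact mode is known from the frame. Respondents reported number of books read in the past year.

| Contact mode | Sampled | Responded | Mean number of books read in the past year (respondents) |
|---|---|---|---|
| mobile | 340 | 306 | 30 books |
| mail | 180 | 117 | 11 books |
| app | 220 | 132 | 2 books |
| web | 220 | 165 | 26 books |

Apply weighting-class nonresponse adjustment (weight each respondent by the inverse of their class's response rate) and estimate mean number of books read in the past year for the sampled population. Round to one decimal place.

Response rates by class: mobile 306/340 = 90%, mail 117/180 = 65%, app 132/220 = 60%, web 165/220 = 75%.
With weight = n_sampled/n_responded per class, the weighted class total is n_sampled:
  mobile: 340 × 30 = 10,200
  mail: 180 × 11 = 1980
  app: 220 × 2 = 440
  web: 220 × 26 = 5720
Adjusted estimate = 18,340 / 960 = 19.1042 → 19.1.

19.1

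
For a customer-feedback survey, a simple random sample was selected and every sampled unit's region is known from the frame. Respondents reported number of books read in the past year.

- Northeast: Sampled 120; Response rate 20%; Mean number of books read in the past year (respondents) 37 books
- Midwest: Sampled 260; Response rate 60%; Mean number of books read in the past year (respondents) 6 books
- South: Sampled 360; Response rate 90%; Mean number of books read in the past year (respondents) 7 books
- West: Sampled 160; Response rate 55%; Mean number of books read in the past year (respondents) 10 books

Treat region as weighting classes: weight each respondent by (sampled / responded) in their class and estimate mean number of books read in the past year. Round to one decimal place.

11.2

Inverse-response-rate weighting restores each class to its sampled count, so class totals weight by n_sampled:
  Northeast: 120 × 37 = 4440
  Midwest: 260 × 6 = 1560
  South: 360 × 7 = 2520
  West: 160 × 10 = 1600
Adjusted estimate = 10,120 / 900 = 11.2444 → 11.2.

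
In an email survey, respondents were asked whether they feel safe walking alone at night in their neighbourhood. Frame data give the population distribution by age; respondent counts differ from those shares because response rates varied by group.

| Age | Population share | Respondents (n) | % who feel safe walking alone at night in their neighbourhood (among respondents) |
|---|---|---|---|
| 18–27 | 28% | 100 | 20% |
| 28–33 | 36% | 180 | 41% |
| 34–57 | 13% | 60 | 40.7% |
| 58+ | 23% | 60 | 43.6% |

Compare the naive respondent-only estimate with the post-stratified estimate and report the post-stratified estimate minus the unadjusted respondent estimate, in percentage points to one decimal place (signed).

-0.4 percentage points

Unadjusted (pooled respondent) estimate weights by respondent counts:
  (100/400)×20 + (180/400)×41 + (60/400)×40.7 + (60/400)×43.6 = 36.095%
Reweighting by population age shares:
  0.28×20 + 0.36×41 + 0.13×40.7 + 0.23×43.6 = 35.679%
Difference = 35.679 − 36.095 = -0.416 pp.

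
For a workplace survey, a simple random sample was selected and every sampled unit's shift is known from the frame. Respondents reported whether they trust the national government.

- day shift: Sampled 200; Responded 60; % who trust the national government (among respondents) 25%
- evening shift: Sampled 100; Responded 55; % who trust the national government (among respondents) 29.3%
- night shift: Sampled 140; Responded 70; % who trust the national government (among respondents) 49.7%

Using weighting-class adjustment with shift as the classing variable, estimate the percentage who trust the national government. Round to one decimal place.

33.8%

Response rates by class: day shift 60/200 = 30%, evening shift 55/100 = 55%, night shift 70/140 = 50%.
Weighting each respondent by the inverse class response rate inflates each class back to its sampled size, so the class weight is n_sampled:
  day shift: 200 × 25 = 5000
  evening shift: 100 × 29.3 = 2930
  night shift: 140 × 49.7 = 6958
Adjusted estimate = 14,888 / 440 = 33.8364 → 33.8%.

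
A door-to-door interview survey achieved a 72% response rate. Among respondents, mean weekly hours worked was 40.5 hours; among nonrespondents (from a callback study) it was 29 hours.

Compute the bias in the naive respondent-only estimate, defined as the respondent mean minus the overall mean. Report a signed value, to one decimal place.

+3.2

Nonresponse fraction = 1 − 0.72 = 0.28.
Bias = (nonresponse fraction) × (respondent mean − nonrespondent mean)
     = 0.28 × (40.5 − 29) = 0.28 × 11.5 = 3.22.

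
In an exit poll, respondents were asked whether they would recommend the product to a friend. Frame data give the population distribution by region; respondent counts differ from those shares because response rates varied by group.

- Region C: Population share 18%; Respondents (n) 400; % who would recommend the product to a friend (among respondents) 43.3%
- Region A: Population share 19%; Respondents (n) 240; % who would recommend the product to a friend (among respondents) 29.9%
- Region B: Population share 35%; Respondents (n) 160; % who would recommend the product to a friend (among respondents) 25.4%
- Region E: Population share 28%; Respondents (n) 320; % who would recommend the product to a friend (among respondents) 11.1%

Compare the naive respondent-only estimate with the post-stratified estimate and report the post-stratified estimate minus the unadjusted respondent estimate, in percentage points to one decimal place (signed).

-3.2 percentage points

Unadjusted (pooled respondent) estimate weights by respondent counts:
  (400/1120)×43.3 + (240/1120)×29.9 + (160/1120)×25.4 + (320/1120)×11.1 = 28.6714%
Post-stratified estimate weights by population shares:
  0.18×43.3 + 0.19×29.9 + 0.35×25.4 + 0.28×11.1 = 25.473%
Difference = 25.473 − 28.6714 = -3.1984 pp.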